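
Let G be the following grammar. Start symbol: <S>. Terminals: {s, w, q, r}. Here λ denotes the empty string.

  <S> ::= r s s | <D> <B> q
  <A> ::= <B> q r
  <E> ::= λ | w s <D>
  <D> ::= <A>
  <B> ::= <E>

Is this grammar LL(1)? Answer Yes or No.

Yes

FIRST(<S>) = {q, r, w}
FIRST(<A>) = {q, w}
FIRST(<E>) = {λ, w}
FIRST(<D>) = {q, w}
FIRST(<B>) = {λ, w}
FOLLOW(<S>) = {$}
FOLLOW(<A>) = {q, w}
FOLLOW(<E>) = {q}
FOLLOW(<D>) = {q, w}
FOLLOW(<B>) = {q}
Each cell of M receives at most one production.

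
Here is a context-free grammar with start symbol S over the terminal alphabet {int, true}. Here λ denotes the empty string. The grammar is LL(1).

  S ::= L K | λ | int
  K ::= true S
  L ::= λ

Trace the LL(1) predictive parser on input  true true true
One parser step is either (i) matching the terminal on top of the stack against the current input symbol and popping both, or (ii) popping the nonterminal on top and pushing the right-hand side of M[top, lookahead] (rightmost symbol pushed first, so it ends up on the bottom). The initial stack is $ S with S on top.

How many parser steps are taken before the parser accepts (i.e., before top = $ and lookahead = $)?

13

      Stack     Input             Action
   1  $ S       true true true $  expand S ::= L K
   2  $ K L     true true true $  expand L ::= λ
   3  $ K       true true true $  expand K ::= true S
   4  $ S true  true true true $  match true
   5  $ S       true true $       expand S ::= L K
   6  $ K L     true true $       expand L ::= λ
   7  $ K       true true $       expand K ::= true S
   8  $ S true  true true $       match true
   9  $ S       true $            expand S ::= L K
  10  $ K L     true $            expand L ::= λ
  11  $ K       true $            expand K ::= true S
  12  $ S true  true $            match true
  13  $ S       $                 expand S ::= λ
Accept reached after 13 steps.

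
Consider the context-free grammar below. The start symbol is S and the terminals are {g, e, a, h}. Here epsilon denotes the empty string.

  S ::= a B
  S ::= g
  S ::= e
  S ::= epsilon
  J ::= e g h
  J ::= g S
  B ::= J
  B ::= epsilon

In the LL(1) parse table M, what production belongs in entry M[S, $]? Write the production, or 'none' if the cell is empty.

FIRST(S): from S::=a B we get {a}; from S::=g we get {g}; from S::=e we get {e}; from S::=epsilon we get {epsilon}. So FIRST(S) = {epsilon, a, e, g}.
FIRST(J): from J::=e g h we get {e}; from J::=g S we get {g}. So FIRST(J) = {e, g}.
FIRST(B): from B::=J we get {e, g}; from B::=epsilon we get {epsilon}. So FIRST(B) = {epsilon, e, g}.
FOLLOW(S) includes $ since S is the start symbol.
FOLLOW(S): in J::=g S, the suffix after S is empty, so FOLLOW(S) ⊇ FOLLOW(J) = {$}. Thus FOLLOW(S) = {$}.
FOLLOW(J): in B::=J, the suffix after J is empty, so FOLLOW(J) ⊇ FOLLOW(B) = {$}. Thus FOLLOW(J) = {$}.
For S ::= a B: FIRST(a B) = {a}, so it goes in M[S, t] for t ∈ {a}.
For S ::= g: FIRST(g) = {g}, so it goes in M[S, t] for t ∈ {g}.
For S ::= e: FIRST(e) = {e}, so it goes in M[S, t] for t ∈ {e}.
For S ::= epsilon: FIRST(epsilon) = {epsilon}, so it goes in M[S, t] for t ∈ {}; since epsilon ∈ FIRST, also for every t ∈ FOLLOW(S) = {$}.

S ::= epsilon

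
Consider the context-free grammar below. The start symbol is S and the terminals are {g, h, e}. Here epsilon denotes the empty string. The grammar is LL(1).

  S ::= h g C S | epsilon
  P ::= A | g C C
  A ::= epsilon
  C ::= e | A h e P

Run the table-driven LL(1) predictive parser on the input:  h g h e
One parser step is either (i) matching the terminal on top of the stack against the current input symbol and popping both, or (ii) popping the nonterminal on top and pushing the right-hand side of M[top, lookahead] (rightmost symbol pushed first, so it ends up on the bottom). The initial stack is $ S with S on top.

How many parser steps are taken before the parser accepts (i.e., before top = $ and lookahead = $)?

step 1: stack=$ S  input=h g h e $  — expand S ::= h g C S
step 2: stack=$ S C g h  input=h g h e $  — match h
step 3: stack=$ S C g  input=g h e $  — match g
step 4: stack=$ S C  input=h e $  — expand C ::= A h e P
step 5: stack=$ S P e h A  input=h e $  — expand A ::= epsilon
step 6: stack=$ S P e h  input=h e $  — match h
step 7: stack=$ S P e  input=e $  — match e
step 8: stack=$ S P  input=$  — expand P ::= A
step 9: stack=$ S A  input=$  — expand A ::= epsilon
step 10: stack=$ S  input=$  — expand S ::= epsilon
Accept reached after 10 steps.

10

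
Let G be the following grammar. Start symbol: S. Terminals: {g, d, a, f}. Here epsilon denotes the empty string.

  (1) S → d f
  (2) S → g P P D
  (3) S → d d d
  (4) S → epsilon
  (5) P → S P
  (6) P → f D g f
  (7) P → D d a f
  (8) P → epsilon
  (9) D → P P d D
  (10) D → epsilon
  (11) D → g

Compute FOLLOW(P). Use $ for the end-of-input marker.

{$, d, f, g}

FIRST(S): from S→d f we get {d}; from S→g P P D we get {g}; from S→d d d we get {d}; from S→epsilon we get {epsilon}. So FIRST(S) = {epsilon, d, g}.
FIRST(P): from P→S P we get {epsilon, d, f, g}; from P→f D g f we get {f}; from P→D d a f we get {d, f, g}; from P→epsilon we get {epsilon}. So FIRST(P) = {epsilon, d, f, g}.
FIRST(D): from D→P P d D we get {d, f, g}; from D→epsilon we get {epsilon}; from D→g we get {g}. So FIRST(D) = {epsilon, d, f, g}.
FOLLOW(S) includes $ since S is the start symbol.
FOLLOW(S): in P→S P, S is followed by P with FIRST {epsilon, d, f, g}; in P→S P, the suffix after S is nullable, so FOLLOW(S) ⊇ FOLLOW(P) = {$, d, f, g}. Thus FOLLOW(S) = {$, d, f, g}.
FOLLOW(P): in S→g P P D (occurrence 1), P is followed by P D with FIRST {epsilon, d, f, g}; in S→g P P D (occurrence 1), the suffix after P is nullable, so FOLLOW(P) ⊇ FOLLOW(S) = {$, d, f, g}; in S→g P P D (occurrence 2), P is followed by D with FIRST {epsilon, d, f, g}; in S→g P P D (occurrence 2), the suffix after P is nullable, so FOLLOW(P) ⊇ FOLLOW(S) = {$, d, f, g}; in P→S P, the suffix after P is empty (adds nothing new); in D→P P d D (occurrence 1), P is followed by P d D with FIRST {d, f, g}; in D→P P d D (occurrence 2), P is followed by d D with FIRST {d}. Thus FOLLOW(P) = {$, d, f, g}.
FOLLOW(D): in S→g P P D, the suffix after D is empty, so FOLLOW(D) ⊇ FOLLOW(S) = {$, d, f, g}; in P→f D g f, D is followed by g f with FIRST {g}; in P→D d a f, D is followed by d a f with FIRST {d}; in D→P P d D, the suffix after D is empty (adds nothing new). Thus FOLLOW(D) = {$, d, f, g}.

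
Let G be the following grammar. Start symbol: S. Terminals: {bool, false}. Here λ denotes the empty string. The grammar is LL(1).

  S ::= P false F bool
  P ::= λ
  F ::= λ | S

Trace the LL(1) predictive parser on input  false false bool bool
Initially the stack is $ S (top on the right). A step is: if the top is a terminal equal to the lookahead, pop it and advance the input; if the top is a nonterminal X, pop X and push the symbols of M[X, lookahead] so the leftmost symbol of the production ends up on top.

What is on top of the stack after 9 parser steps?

step 1: stack=$ S  input=false false bool bool $  — expand S ::= P false F bool
step 2: stack=$ bool F false P  input=false false bool bool $  — expand P ::= λ
step 3: stack=$ bool F false  input=false false bool bool $  — match false
step 4: stack=$ bool F  input=false bool bool $  — expand F ::= S
step 5: stack=$ bool S  input=false bool bool $  — expand S ::= P false F bool
step 6: stack=$ bool bool F false P  input=false bool bool $  — expand P ::= λ
step 7: stack=$ bool bool F false  input=false bool bool $  — match false
step 8: stack=$ bool bool F  input=bool bool $  — expand F ::= λ
step 9: stack=$ bool bool  input=bool bool $  — match bool
Stack after step 9: $ bool (top = bool).

bool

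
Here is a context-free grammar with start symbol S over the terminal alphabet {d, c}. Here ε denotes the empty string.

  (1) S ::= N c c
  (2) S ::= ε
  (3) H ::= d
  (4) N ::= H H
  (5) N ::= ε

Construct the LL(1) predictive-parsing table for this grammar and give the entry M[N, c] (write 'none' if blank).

FIRST(H) = {d}
FIRST(N) = {ε, d}  (via H H)
FIRST(S) = {ε, c, d}  (via N c c)
FOLLOW(S) includes $ since S is the start symbol.
FOLLOW(N): in S::=N c c, N is followed by c c with FIRST {c}. Thus FOLLOW(N) = {c}.
For N ::= H H: FIRST(H H) = {d}, so it goes in M[N, t] for t ∈ {d}.
For N ::= ε: FIRST(ε) = {ε}, so it goes in M[N, t] for t ∈ {}; since ε ∈ FIRST, also for every t ∈ FOLLOW(N) = {c}.

N ::= ε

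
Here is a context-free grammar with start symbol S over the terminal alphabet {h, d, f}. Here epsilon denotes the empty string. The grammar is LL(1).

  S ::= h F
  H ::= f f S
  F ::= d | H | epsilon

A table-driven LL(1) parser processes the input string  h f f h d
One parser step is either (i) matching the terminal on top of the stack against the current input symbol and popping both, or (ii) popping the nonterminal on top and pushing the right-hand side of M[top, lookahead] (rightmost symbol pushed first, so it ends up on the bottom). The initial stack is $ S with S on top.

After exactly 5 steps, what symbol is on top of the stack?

f

     Stack    Input        Action
  1  $ S      h f f h d $  expand S ::= h F
  2  $ F h    h f f h d $  match h
  3  $ F      f f h d $    expand F ::= H
  4  $ H      f f h d $    expand H ::= f f S
  5  $ S f f  f f h d $    match f
Stack after step 5: $ S f (top = f).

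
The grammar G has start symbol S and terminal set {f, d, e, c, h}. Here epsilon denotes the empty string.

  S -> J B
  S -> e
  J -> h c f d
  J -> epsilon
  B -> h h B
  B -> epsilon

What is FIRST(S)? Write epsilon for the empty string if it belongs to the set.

{epsilon, e, h}

FIRST(J) = {epsilon, h}
FIRST(B) = {epsilon, h}
FIRST(S) = {epsilon, e, h}  (via J B)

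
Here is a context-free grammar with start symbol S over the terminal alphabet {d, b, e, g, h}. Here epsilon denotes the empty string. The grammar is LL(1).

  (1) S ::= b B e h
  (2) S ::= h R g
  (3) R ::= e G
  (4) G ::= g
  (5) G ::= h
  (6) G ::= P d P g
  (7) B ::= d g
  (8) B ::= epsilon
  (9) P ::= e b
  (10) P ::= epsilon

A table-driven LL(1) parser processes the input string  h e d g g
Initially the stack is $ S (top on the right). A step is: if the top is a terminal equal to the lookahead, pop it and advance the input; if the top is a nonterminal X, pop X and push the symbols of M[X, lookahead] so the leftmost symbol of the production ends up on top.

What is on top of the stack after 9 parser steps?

g

step 1: stack=$ S  input=h e d g g $  — expand S ::= h R g
step 2: stack=$ g R h  input=h e d g g $  — match h
step 3: stack=$ g R  input=e d g g $  — expand R ::= e G
step 4: stack=$ g G e  input=e d g g $  — match e
step 5: stack=$ g G  input=d g g $  — expand G ::= P d P g
step 6: stack=$ g g P d P  input=d g g $  — expand P ::= epsilon
step 7: stack=$ g g P d  input=d g g $  — match d
step 8: stack=$ g g P  input=g g $  — expand P ::= epsilon
step 9: stack=$ g g  input=g g $  — match g
Stack after step 9: $ g (top = g).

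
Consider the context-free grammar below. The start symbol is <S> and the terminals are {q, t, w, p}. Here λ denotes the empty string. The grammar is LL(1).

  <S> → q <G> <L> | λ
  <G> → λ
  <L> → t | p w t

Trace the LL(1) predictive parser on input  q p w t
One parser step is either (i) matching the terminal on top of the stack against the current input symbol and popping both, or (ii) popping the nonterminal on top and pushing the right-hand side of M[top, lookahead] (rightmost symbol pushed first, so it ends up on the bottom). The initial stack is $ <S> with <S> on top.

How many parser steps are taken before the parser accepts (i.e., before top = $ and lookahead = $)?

7

     Stack        Input      Action
  1  $ <S>        q p w t $  expand <S> → q <G> <L>
  2  $ <L> <G> q  q p w t $  match q
  3  $ <L> <G>    p w t $    expand <G> → λ
  4  $ <L>        p w t $    expand <L> → p w t
  5  $ t w p      p w t $    match p
  6  $ t w        w t $      match w
  7  $ t          t $        match t
Accept reached after 7 steps.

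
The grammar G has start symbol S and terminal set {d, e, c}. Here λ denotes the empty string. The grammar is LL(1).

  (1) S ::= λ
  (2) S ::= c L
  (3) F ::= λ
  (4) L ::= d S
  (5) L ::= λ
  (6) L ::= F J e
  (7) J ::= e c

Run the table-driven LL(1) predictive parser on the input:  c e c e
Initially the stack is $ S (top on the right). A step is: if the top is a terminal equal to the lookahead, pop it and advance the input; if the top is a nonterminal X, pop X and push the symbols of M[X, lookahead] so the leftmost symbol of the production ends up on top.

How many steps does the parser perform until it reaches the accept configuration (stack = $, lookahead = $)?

8

step 1: stack=$ S  input=c e c e $  — expand S ::= c L
step 2: stack=$ L c  input=c e c e $  — match c
step 3: stack=$ L  input=e c e $  — expand L ::= F J e
step 4: stack=$ e J F  input=e c e $  — expand F ::= λ
step 5: stack=$ e J  input=e c e $  — expand J ::= e c
step 6: stack=$ e c e  input=e c e $  — match e
step 7: stack=$ e c  input=c e $  — match c
step 8: stack=$ e  input=e $  — match e
Accept reached after 8 steps.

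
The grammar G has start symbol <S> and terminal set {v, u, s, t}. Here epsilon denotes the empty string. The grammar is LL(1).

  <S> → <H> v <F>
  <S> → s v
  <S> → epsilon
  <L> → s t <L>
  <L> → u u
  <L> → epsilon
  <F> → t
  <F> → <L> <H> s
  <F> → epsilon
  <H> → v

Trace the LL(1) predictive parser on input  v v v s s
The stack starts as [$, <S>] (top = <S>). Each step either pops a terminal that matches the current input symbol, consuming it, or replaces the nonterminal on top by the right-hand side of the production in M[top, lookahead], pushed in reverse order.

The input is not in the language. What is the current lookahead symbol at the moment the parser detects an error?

s

      Stack        Input        Action
   1  $ <S>        v v v s s $  expand <S> → <H> v <F>
   2  $ <F> v <H>  v v v s s $  expand <H> → v
   3  $ <F> v v    v v v s s $  match v
   4  $ <F> v      v v s s $    match v
   5  $ <F>        v s s $      expand <F> → <L> <H> s
   6  $ s <H> <L>  v s s $      expand <L> → epsilon
   7  $ s <H>      v s s $      expand <H> → v
   8  $ s v        v s s $      match v
   9  $ s          s s $        match s
  10  $            s $          error: stack empty but input remains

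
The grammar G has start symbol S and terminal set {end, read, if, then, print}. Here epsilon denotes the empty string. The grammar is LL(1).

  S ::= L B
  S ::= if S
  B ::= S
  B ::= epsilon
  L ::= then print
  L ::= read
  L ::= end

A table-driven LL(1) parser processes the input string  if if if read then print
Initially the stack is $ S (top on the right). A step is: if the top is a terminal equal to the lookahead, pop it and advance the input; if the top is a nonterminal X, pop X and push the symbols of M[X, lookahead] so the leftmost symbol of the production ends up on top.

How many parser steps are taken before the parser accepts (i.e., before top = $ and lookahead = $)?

15

step 1: stack=$ S  input=if if if read then print $  — expand S ::= if S
step 2: stack=$ S if  input=if if if read then print $  — match if
step 3: stack=$ S  input=if if read then print $  — expand S ::= if S
step 4: stack=$ S if  input=if if read then print $  — match if
step 5: stack=$ S  input=if read then print $  — expand S ::= if S
step 6: stack=$ S if  input=if read then print $  — match if
step 7: stack=$ S  input=read then print $  — expand S ::= L B
step 8: stack=$ B L  input=read then print $  — expand L ::= read
step 9: stack=$ B read  input=read then print $  — match read
step 10: stack=$ B  input=then print $  — expand B ::= S
step 11: stack=$ S  input=then print $  — expand S ::= L B
step 12: stack=$ B L  input=then print $  — expand L ::= then print
step 13: stack=$ B print then  input=then print $  — match then
step 14: stack=$ B print  input=print $  — match print
step 15: stack=$ B  input=$  — expand B ::= epsilon
Accept reached after 15 steps.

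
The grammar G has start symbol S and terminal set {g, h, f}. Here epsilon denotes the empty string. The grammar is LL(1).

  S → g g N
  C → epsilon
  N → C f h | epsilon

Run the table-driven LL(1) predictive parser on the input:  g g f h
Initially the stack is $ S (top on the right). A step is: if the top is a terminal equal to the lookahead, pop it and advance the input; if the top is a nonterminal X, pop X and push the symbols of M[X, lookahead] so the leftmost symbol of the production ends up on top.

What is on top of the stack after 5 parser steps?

f

step 1: stack=$ S  input=g g f h $  — expand S → g g N
step 2: stack=$ N g g  input=g g f h $  — match g
step 3: stack=$ N g  input=g f h $  — match g
step 4: stack=$ N  input=f h $  — expand N → C f h
step 5: stack=$ h f C  input=f h $  — expand C → epsilon
Stack after step 5: $ h f (top = f).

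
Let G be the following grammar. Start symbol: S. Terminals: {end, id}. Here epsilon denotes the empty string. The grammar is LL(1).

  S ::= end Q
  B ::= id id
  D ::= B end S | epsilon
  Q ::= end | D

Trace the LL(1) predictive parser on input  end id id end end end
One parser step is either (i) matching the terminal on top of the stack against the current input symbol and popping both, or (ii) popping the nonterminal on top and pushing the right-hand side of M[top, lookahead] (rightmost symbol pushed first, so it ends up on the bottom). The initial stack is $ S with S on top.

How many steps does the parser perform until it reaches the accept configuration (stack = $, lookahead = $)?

step 1: stack=$ S  input=end id id end end end $  — expand S ::= end Q
step 2: stack=$ Q end  input=end id id end end end $  — match end
step 3: stack=$ Q  input=id id end end end $  — expand Q ::= D
step 4: stack=$ D  input=id id end end end $  — expand D ::= B end S
step 5: stack=$ S end B  input=id id end end end $  — expand B ::= id id
step 6: stack=$ S end id id  input=id id end end end $  — match id
step 7: stack=$ S end id  input=id end end end $  — match id
step 8: stack=$ S end  input=end end end $  — match end
step 9: stack=$ S  input=end end $  — expand S ::= end Q
step 10: stack=$ Q end  input=end end $  — match end
step 11: stack=$ Q  input=end $  — expand Q ::= end
step 12: stack=$ end  input=end $  — match end
Accept reached after 12 steps.

12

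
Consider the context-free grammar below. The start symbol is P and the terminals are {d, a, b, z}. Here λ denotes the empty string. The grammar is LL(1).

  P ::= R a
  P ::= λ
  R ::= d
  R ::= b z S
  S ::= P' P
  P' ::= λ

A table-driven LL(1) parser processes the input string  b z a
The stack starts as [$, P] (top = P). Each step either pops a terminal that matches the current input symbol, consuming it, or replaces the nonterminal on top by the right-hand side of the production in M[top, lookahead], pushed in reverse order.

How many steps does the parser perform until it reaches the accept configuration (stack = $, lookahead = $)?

8

     Stack      Input    Action
  1  $ P        b z a $  expand P ::= R a
  2  $ a R      b z a $  expand R ::= b z S
  3  $ a S z b  b z a $  match b
  4  $ a S z    z a $    match z
  5  $ a S      a $      expand S ::= P' P
  6  $ a P P'   a $      expand P' ::= λ
  7  $ a P      a $      expand P ::= λ
  8  $ a        a $      match a
Accept reached after 8 steps.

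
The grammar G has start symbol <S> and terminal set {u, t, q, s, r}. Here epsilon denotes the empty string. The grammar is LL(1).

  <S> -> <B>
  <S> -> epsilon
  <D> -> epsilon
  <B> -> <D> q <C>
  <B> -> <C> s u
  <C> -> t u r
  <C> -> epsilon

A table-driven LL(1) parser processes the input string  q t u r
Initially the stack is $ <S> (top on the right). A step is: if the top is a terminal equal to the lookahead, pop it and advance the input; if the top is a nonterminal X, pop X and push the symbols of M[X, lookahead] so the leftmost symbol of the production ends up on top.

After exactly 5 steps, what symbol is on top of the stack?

step 1: stack=$ <S>  input=q t u r $  — expand <S> -> <B>
step 2: stack=$ <B>  input=q t u r $  — expand <B> -> <D> q <C>
step 3: stack=$ <C> q <D>  input=q t u r $  — expand <D> -> epsilon
step 4: stack=$ <C> q  input=q t u r $  — match q
step 5: stack=$ <C>  input=t u r $  — expand <C> -> t u r
Stack after step 5: $ r u t (top = t).

t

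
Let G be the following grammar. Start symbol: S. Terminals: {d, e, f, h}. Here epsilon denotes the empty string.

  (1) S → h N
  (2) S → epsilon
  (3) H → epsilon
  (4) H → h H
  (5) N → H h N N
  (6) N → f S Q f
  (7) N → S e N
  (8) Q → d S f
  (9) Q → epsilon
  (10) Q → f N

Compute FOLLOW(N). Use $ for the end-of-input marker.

FIRST(S) = {epsilon, h}
FIRST(H) = {epsilon, h}
FIRST(Q) = {epsilon, d, f}
FIRST(N) = {e, f, h}  (via H h N N, S e N)
FOLLOW(S) includes $ since S is the start symbol.
FOLLOW(S): in N→f S Q f, S is followed by Q f with FIRST {d, f}; in N→S e N, S is followed by e N with FIRST {e}; in Q→d S f, S is followed by f with FIRST {f}. Thus FOLLOW(S) = {$, d, e, f}.
FOLLOW(H): in H→h H, the suffix after H is empty (adds nothing new); in N→H h N N, H is followed by h N N with FIRST {h}. Thus FOLLOW(H) = {h}.
FOLLOW(Q): in N→f S Q f, Q is followed by f with FIRST {f}. Thus FOLLOW(Q) = {f}.
FOLLOW(N): in S→h N, the suffix after N is empty, so FOLLOW(N) ⊇ FOLLOW(S) = {$, d, e, f}; in N→H h N N (occurrence 1), N is followed by N with FIRST {e, f, h}; in N→H h N N (occurrence 2), the suffix after N is empty (adds nothing new); in N→S e N, the suffix after N is empty (adds nothing new); in Q→f N, the suffix after N is empty, so FOLLOW(N) ⊇ FOLLOW(Q) = {f}. Thus FOLLOW(N) = {$, d, e, f, h}.

{$, d, e, f, h}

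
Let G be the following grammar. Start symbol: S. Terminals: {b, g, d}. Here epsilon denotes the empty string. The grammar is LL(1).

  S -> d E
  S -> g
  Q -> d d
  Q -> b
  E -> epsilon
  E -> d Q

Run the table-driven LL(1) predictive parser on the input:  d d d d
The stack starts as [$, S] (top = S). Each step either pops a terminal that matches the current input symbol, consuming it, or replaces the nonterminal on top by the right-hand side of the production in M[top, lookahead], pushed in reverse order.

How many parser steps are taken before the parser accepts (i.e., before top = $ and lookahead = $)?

step 1: stack=$ S  input=d d d d $  — expand S -> d E
step 2: stack=$ E d  input=d d d d $  — match d
step 3: stack=$ E  input=d d d $  — expand E -> d Q
step 4: stack=$ Q d  input=d d d $  — match d
step 5: stack=$ Q  input=d d $  — expand Q -> d d
step 6: stack=$ d d  input=d d $  — match d
step 7: stack=$ d  input=d $  — match d
Accept reached after 7 steps.

7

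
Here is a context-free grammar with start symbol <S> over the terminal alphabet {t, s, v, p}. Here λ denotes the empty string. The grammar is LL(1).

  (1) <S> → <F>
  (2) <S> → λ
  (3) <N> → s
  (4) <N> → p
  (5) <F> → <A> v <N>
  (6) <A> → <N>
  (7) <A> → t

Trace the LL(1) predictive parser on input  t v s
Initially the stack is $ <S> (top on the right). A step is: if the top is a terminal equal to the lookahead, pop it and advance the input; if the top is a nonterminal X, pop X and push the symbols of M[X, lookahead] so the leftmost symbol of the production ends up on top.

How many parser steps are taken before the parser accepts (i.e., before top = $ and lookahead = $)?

7

     Stack        Input    Action
  1  $ <S>        t v s $  expand <S> → <F>
  2  $ <F>        t v s $  expand <F> → <A> v <N>
  3  $ <N> v <A>  t v s $  expand <A> → t
  4  $ <N> v t    t v s $  match t
  5  $ <N> v      v s $    match v
  6  $ <N>        s $      expand <N> → s
  7  $ s          s $      match s
Accept reached after 7 steps.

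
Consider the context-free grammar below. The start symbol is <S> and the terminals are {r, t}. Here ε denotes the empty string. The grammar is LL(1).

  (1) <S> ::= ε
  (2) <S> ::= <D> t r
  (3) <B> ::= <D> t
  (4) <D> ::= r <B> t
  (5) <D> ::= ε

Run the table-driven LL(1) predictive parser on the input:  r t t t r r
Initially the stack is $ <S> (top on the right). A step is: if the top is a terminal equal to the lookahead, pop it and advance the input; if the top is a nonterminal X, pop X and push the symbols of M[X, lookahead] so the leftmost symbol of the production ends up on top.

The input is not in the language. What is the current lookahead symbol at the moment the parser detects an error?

step 1: stack=$ <S>  input=r t t t r r $  — expand <S> ::= <D> t r
step 2: stack=$ r t <D>  input=r t t t r r $  — expand <D> ::= r <B> t
step 3: stack=$ r t t <B> r  input=r t t t r r $  — match r
step 4: stack=$ r t t <B>  input=t t t r r $  — expand <B> ::= <D> t
step 5: stack=$ r t t t <D>  input=t t t r r $  — expand <D> ::= ε
step 6: stack=$ r t t t  input=t t t r r $  — match t
step 7: stack=$ r t t  input=t t r r $  — match t
step 8: stack=$ r t  input=t r r $  — match t
step 9: stack=$ r  input=r r $  — match r
step 10: stack=$  input=r $  — error: stack empty but input remains

r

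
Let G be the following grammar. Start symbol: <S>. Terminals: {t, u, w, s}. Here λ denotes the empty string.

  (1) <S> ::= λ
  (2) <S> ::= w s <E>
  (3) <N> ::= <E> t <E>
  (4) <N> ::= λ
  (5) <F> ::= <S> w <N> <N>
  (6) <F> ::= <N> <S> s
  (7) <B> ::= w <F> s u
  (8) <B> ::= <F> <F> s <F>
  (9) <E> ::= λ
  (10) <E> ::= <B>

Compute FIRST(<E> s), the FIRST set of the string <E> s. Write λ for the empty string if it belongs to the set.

{s, t, w}

FIRST(<S>) = {λ, w}
FIRST(<N>) = {λ, s, t, w}  (via <E> t <E>)
FIRST(<F>) = {s, t, w}  (via <S> w <N> <N>, <N> <S> s)
FIRST(<B>) = {s, t, w}  (via <F> <F> s <F>)
FIRST(<E>) = {λ, s, t, w}  (via <B>)
FIRST(<E> s): take FIRST of each symbol in turn, carrying on past any symbol whose FIRST contains λ; result {s, t, w}.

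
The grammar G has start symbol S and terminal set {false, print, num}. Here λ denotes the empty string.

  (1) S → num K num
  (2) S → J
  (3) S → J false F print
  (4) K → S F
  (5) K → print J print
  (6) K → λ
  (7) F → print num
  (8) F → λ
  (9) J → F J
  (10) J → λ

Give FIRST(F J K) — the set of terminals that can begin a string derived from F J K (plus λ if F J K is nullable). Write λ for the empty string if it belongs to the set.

{λ, false, num, print}

FIRST(F) = {λ, print}
FIRST(J) = {λ, print}  (via F J)
FIRST(S) = {λ, false, num, print}  (via J, J false F print)
FIRST(K) = {λ, false, num, print}  (via S F)
FIRST(F J K): take FIRST of each symbol in turn, carrying on past any symbol whose FIRST contains λ; result {λ, false, num, print}.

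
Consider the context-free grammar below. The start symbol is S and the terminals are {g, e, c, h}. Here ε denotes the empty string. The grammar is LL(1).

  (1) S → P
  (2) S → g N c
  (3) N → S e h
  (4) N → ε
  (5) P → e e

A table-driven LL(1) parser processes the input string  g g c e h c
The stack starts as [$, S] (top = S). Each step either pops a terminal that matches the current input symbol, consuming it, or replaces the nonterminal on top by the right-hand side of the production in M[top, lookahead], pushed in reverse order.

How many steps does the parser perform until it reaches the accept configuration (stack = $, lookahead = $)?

10

step 1: stack=$ S  input=g g c e h c $  — expand S → g N c
step 2: stack=$ c N g  input=g g c e h c $  — match g
step 3: stack=$ c N  input=g c e h c $  — expand N → S e h
step 4: stack=$ c h e S  input=g c e h c $  — expand S → g N c
step 5: stack=$ c h e c N g  input=g c e h c $  — match g
step 6: stack=$ c h e c N  input=c e h c $  — expand N → ε
step 7: stack=$ c h e c  input=c e h c $  — match c
step 8: stack=$ c h e  input=e h c $  — match e
step 9: stack=$ c h  input=h c $  — match h
step 10: stack=$ c  input=c $  — match c
Accept reached after 10 steps.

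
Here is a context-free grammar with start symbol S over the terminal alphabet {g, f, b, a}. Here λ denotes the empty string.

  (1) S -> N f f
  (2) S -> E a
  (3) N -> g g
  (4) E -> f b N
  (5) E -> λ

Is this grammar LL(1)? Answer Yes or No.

Yes

FIRST(S) = {a, f, g}
FIRST(N) = {g}
FIRST(E) = {λ, f}
FOLLOW(S) = {$}
FOLLOW(N) = {a, f}
FOLLOW(E) = {a}
Each cell of M receives at most one production.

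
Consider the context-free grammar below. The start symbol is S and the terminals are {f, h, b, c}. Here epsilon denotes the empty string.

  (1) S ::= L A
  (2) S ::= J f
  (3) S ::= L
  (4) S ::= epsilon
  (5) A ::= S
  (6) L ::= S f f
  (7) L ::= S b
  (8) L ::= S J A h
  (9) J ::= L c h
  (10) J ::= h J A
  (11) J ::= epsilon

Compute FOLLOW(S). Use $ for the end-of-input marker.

{$, b, f, h}

FIRST(S) = {epsilon, b, f, h}  (via L A, J f, L)
FIRST(A) = {epsilon, b, f, h}  (via S)
FIRST(L) = {b, f, h}  (via S f f, S b, S J A h)
FIRST(J) = {epsilon, b, f, h}  (via L c h)
FOLLOW(S) includes $ since S is the start symbol.
FOLLOW(J): in S::=J f, J is followed by f with FIRST {f}; in L::=S J A h, J is followed by A h with FIRST {b, f, h}; in J::=h J A, J is followed by A with FIRST {epsilon, b, f, h}; in J::=h J A, the suffix after J is nullable (adds nothing new). Thus FOLLOW(J) = {b, f, h}.
FOLLOW(S): in A::=S, the suffix after S is empty, so FOLLOW(S) ⊇ FOLLOW(A) = {$, b, f, h}; in L::=S f f, S is followed by f f with FIRST {f}; in L::=S b, S is followed by b with FIRST {b}; in L::=S J A h, S is followed by J A h with FIRST {b, f, h}. Thus FOLLOW(S) = {$, b, f, h}.
FOLLOW(A): in S::=L A, the suffix after A is empty, so FOLLOW(A) ⊇ FOLLOW(S) = {$, b, f, h}; in L::=S J A h, A is followed by h with FIRST {h}; in J::=h J A, the suffix after A is empty, so FOLLOW(A) ⊇ FOLLOW(J) = {b, f, h}. Thus FOLLOW(A) = {$, b, f, h}.
FOLLOW(L): in S::=L A, L is followed by A with FIRST {epsilon, b, f, h}; in S::=L A, the suffix after L is nullable, so FOLLOW(L) ⊇ FOLLOW(S) = {$, b, f, h}; in S::=L, the suffix after L is empty, so FOLLOW(L) ⊇ FOLLOW(S) = {$, b, f, h}; in J::=L c h, L is followed by c h with FIRST {c}. Thus FOLLOW(L) = {$, b, c, f, h}.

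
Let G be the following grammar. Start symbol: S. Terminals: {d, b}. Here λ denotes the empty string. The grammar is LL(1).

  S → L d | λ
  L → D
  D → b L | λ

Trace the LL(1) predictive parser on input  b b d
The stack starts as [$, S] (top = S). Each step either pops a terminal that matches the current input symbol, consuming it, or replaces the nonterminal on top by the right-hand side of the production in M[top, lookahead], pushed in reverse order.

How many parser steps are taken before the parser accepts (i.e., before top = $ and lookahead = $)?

10

step 1: stack=$ S  input=b b d $  — expand S → L d
step 2: stack=$ d L  input=b b d $  — expand L → D
step 3: stack=$ d D  input=b b d $  — expand D → b L
step 4: stack=$ d L b  input=b b d $  — match b
step 5: stack=$ d L  input=b d $  — expand L → D
step 6: stack=$ d D  input=b d $  — expand D → b L
step 7: stack=$ d L b  input=b d $  — match b
step 8: stack=$ d L  input=d $  — expand L → D
step 9: stack=$ d D  input=d $  — expand D → λ
step 10: stack=$ d  input=d $  — match d
Accept reached after 10 steps.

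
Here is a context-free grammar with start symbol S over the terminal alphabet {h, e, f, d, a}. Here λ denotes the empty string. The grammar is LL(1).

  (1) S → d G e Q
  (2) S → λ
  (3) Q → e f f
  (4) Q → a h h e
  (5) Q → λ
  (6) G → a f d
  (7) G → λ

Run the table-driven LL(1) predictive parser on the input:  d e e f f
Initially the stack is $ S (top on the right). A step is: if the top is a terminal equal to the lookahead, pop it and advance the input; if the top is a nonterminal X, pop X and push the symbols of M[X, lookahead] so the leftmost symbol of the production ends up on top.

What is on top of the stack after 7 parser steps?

step 1: stack=$ S  input=d e e f f $  — expand S → d G e Q
step 2: stack=$ Q e G d  input=d e e f f $  — match d
step 3: stack=$ Q e G  input=e e f f $  — expand G → λ
step 4: stack=$ Q e  input=e e f f $  — match e
step 5: stack=$ Q  input=e f f $  — expand Q → e f f
step 6: stack=$ f f e  input=e f f $  — match e
step 7: stack=$ f f  input=f f $  — match f
Stack after step 7: $ f (top = f).

f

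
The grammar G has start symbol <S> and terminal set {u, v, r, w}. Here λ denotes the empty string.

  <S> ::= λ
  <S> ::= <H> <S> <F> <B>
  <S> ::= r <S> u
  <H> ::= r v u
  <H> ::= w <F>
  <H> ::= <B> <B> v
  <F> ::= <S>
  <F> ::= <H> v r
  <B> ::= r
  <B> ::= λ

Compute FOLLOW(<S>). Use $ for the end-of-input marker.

{$, r, u, v, w}

FIRST(<B>): from <B>::=r we get {r}; from <B>::=λ we get {λ}. So FIRST(<B>) = {λ, r}.
FIRST(<H>): from <H>::=r v u we get {r}; from <H>::=w <F> we get {w}; from <H>::=<B> <B> v we get {r, v}. So FIRST(<H>) = {r, v, w}.
FIRST(<S>): from <S>::=λ we get {λ}; from <S>::=<H> <S> <F> <B> we get {r, v, w}; from <S>::=r <S> u we get {r}. So FIRST(<S>) = {λ, r, v, w}.
FIRST(<F>): from <F>::=<S> we get {λ, r, v, w}; from <F>::=<H> v r we get {r, v, w}. So FIRST(<F>) = {λ, r, v, w}.
FOLLOW(<S>) includes $ since <S> is the start symbol.
FOLLOW(<S>): in <S>::=<H> <S> <F> <B>, <S> is followed by <F> <B> with FIRST {λ, r, v, w}; in <S>::=<H> <S> <F> <B>, the suffix after <S> is nullable (adds nothing new); in <S>::=r <S> u, <S> is followed by u with FIRST {u}; in <F>::=<S>, the suffix after <S> is empty, so FOLLOW(<S>) ⊇ FOLLOW(<F>) = {$, r, u, v, w}. Thus FOLLOW(<S>) = {$, r, u, v, w}.
FOLLOW(<H>): in <S>::=<H> <S> <F> <B>, <H> is followed by <S> <F> <B> with FIRST {λ, r, v, w}; in <S>::=<H> <S> <F> <B>, the suffix after <H> is nullable, so FOLLOW(<H>) ⊇ FOLLOW(<S>) = {$, r, u, v, w}; in <F>::=<H> v r, <H> is followed by v r with FIRST {v}. Thus FOLLOW(<H>) = {$, r, u, v, w}.
FOLLOW(<F>): in <S>::=<H> <S> <F> <B>, <F> is followed by <B> with FIRST {λ, r}; in <S>::=<H> <S> <F> <B>, the suffix after <F> is nullable, so FOLLOW(<F>) ⊇ FOLLOW(<S>) = {$, r, u, v, w}; in <H>::=w <F>, the suffix after <F> is empty, so FOLLOW(<F>) ⊇ FOLLOW(<H>) = {$, r, u, v, w}. Thus FOLLOW(<F>) = {$, r, u, v, w}.
FOLLOW(<B>): in <S>::=<H> <S> <F> <B>, the suffix after <B> is empty, so FOLLOW(<B>) ⊇ FOLLOW(<S>) = {$, r, u, v, w}; in <H>::=<B> <B> v (occurrence 1), <B> is followed by <B> v with FIRST {r, v}; in <H>::=<B> <B> v (occurrence 2), <B> is followed by v with FIRST {v}. Thus FOLLOW(<B>) = {$, r, u, v, w}.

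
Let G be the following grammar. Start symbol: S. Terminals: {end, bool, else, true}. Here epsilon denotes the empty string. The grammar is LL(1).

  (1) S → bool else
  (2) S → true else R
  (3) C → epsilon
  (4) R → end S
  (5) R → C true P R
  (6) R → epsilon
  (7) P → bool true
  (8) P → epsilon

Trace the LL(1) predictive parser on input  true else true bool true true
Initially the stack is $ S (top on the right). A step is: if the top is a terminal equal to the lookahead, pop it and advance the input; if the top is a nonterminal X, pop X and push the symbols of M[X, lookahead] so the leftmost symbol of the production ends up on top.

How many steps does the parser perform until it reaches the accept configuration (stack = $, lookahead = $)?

14

      Stack          Input                            Action
   1  $ S            true else true bool true true $  expand S → true else R
   2  $ R else true  true else true bool true true $  match true
   3  $ R else       else true bool true true $       match else
   4  $ R            true bool true true $            expand R → C true P R
   5  $ R P true C   true bool true true $            expand C → epsilon
   6  $ R P true     true bool true true $            match true
   7  $ R P          bool true true $                 expand P → bool true
   8  $ R true bool  bool true true $                 match bool
   9  $ R true       true true $                      match true
  10  $ R            true $                           expand R → C true P R
  11  $ R P true C   true $                           expand C → epsilon
  12  $ R P true     true $                           match true
  13  $ R P          $                                expand P → epsilon
  14  $ R            $                                expand R → epsilon
Accept reached after 14 steps.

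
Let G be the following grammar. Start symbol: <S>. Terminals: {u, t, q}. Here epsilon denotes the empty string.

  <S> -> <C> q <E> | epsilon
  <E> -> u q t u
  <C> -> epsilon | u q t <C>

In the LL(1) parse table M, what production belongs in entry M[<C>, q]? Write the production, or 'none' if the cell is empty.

<C> -> epsilon

FIRST(<E>) = {u}
FIRST(<C>) = {epsilon, u}
FIRST(<S>) = {epsilon, q, u}  (via <C> q <E>)
FOLLOW(<S>) includes $ since <S> is the start symbol.
FOLLOW(<C>): in <S>-><C> q <E>, <C> is followed by q <E> with FIRST {q}; in <C>->u q t <C>, the suffix after <C> is empty (adds nothing new). Thus FOLLOW(<C>) = {q}.
For <C> -> epsilon: FIRST(epsilon) = {epsilon}, so it goes in M[<C>, t] for t ∈ {}; since epsilon ∈ FIRST, also for every t ∈ FOLLOW(<C>) = {q}.
For <C> -> u q t <C>: FIRST(u q t <C>) = {u}, so it goes in M[<C>, t] for t ∈ {u}.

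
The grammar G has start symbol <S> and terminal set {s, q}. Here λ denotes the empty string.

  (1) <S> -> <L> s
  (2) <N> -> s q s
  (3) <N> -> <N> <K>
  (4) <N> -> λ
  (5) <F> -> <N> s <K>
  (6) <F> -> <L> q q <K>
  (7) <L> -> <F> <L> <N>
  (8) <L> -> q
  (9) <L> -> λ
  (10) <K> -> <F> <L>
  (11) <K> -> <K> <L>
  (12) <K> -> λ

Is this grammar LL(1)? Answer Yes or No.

FIRST(<S>) = {q, s}
FIRST(<N>) = {λ, q, s}
FIRST(<F>) = {q, s}
FIRST(<L>) = {λ, q, s}
FIRST(<K>) = {λ, q, s}
FOLLOW(<S>) = {$}
FOLLOW(<N>) = {q, s}
FOLLOW(<F>) = {q, s}
FOLLOW(<L>) = {q, s}
FOLLOW(<K>) = {q, s}
Cell M[<F>, q] receives both <F> -> <N> s <K> and <F> -> <L> q q <K> — the grammar is not LL(1).

No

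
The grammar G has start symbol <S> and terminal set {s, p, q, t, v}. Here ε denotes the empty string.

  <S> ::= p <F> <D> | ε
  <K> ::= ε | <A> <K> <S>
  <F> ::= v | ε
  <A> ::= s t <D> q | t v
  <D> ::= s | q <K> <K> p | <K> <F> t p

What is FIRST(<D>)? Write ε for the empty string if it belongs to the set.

FIRST(<S>): from <S>::=p <F> <D> we get {p}; from <S>::=ε we get {ε}. So FIRST(<S>) = {ε, p}.
FIRST(<F>): from <F>::=v we get {v}; from <F>::=ε we get {ε}. So FIRST(<F>) = {ε, v}.
FIRST(<A>): from <A>::=s t <D> q we get {s}; from <A>::=t v we get {t}. So FIRST(<A>) = {s, t}.
FIRST(<K>): from <K>::=ε we get {ε}; from <K>::=<A> <K> <S> we get {s, t}. So FIRST(<K>) = {ε, s, t}.
FIRST(<D>): from <D>::=s we get {s}; from <D>::=q <K> <K> p we get {q}; from <D>::=<K> <F> t p we get {s, t, v}. So FIRST(<D>) = {q, s, t, v}.

{q, s, t, v}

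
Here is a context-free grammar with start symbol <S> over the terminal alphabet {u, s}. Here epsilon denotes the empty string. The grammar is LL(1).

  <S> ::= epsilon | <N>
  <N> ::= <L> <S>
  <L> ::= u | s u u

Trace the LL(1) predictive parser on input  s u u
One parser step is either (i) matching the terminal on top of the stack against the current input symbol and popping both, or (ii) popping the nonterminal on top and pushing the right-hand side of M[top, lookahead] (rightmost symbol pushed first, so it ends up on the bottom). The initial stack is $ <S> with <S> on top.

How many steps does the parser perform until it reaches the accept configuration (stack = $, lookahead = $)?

step 1: stack=$ <S>  input=s u u $  — expand <S> ::= <N>
step 2: stack=$ <N>  input=s u u $  — expand <N> ::= <L> <S>
step 3: stack=$ <S> <L>  input=s u u $  — expand <L> ::= s u u
step 4: stack=$ <S> u u s  input=s u u $  — match s
step 5: stack=$ <S> u u  input=u u $  — match u
step 6: stack=$ <S> u  input=u $  — match u
step 7: stack=$ <S>  input=$  — expand <S> ::= epsilon
Accept reached after 7 steps.

7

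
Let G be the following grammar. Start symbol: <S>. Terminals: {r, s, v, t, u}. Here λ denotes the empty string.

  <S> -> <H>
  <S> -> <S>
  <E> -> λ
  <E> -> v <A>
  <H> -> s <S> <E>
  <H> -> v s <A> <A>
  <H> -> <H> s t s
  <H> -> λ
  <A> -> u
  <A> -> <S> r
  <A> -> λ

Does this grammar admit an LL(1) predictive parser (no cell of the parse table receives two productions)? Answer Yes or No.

No

FIRST(<S>) = {λ, s, v}
FIRST(<E>) = {λ, v}
FIRST(<H>) = {λ, s, v}
FIRST(<A>) = {λ, r, s, u, v}
FOLLOW(<S>) = {$, r, s, v}
FOLLOW(<E>) = {$, r, s, v}
FOLLOW(<H>) = {$, r, s, v}
FOLLOW(<A>) = {$, r, s, u, v}
Cell M[<A>, r] receives both <A> -> <S> r and <A> -> λ — the grammar is not LL(1).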